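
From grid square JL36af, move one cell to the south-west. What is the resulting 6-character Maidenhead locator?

Longitude subsquare a = 0; −1 → -1, wraps to 23 = x, carry into square.
Longitude square 3; −1 → 2.
Latitude subsquare f = 5; −1 → 4 = e.

JL26xe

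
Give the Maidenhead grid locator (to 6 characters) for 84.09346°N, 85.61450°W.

ER74ec

Offset from 180°W / 90°S: lon 94.3855°, lat 174.0935°.
Field (20°×10°, letters A–R): 94.3855/20 → 4 → E, 174.0935/10 → 17 → R; chars ER.
Square (2°×1°, digits 0–9): 14.3855/2 → 7, 4.0935/1 → 4; chars 74.
Subsquare (5′×2.5′, letters a–x): 0.3855/0.0833333 → 4 → e, 0.0935/0.0416667 → 2 → c; chars ec.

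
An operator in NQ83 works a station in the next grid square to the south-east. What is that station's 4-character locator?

Longitude square 8; +1 → 9.
Latitude square 3; −1 → 2.

NQ92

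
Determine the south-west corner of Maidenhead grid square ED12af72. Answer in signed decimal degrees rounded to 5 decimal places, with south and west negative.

-57.78333, -97.94167

Field E=4, D=3: +4·20° lon, +3·10° lat → SW at lon -100°, lat -60°.
Square 1, 2: +1·2° lon, +2·1° lat → SW at lon -98°, lat -58°.
Subsquare a=0, f=5: +0·0.0833333° lon, +5·0.0416667° lat → SW at lon -98°, lat -57.7917°.
Extended square 7, 2: +7·0.00833333° lon, +2·0.00416667° lat → SW at lon -97.9417°, lat -57.7833°.
latitude -57.78333, longitude -97.94167.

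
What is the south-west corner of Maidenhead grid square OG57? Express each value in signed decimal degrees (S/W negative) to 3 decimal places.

Field O=14, G=6: +14·20° lon, +6·10° lat → SW at lon 100°, lat -30°.
Square 5, 7: +5·2° lon, +7·1° lat → SW at lon 110°, lat -23°.
latitude -23.000, longitude 110.000.

-23.000, 110.000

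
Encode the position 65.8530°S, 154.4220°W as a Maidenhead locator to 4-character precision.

Offset from 180°W / 90°S: lon 25.58°, lat 24.15°.
Field: lon ⌊25.58/20⌋ = 1 → B; lat ⌊24.15/10⌋ = 2 → C.
Square: lon ⌊5.58/2⌋ = 2; lat ⌊4.15/1⌋ = 4.

BC24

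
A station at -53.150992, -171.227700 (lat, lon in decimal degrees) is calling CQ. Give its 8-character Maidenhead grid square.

AD46ju23

Add 180° to longitude and 90° to latitude: 8.77230, 36.84901.
Field: 8.77230/20 → 0 → A, 36.84901/10 → 3 → D; chars AD.
Square: 8.77230/2 → 4, 6.84901/1 → 6; chars 46.
Subsquare: 0.77230/0.0833333 → 9 → j, 0.84901/0.0416667 → 20 → u; chars ju.
Extended square: 0.02230/0.00833333 → 2, 0.01567/0.00416667 → 3; chars 23.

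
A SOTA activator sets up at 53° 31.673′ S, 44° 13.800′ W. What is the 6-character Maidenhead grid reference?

GD76vl

Add 180° to longitude and 90° to latitude: 135.7700, 36.4721.
Field (20°×10°, letters A–R): lon ⌊135.7700/20⌋ = 6 → G; lat ⌊36.4721/10⌋ = 3 → D.
Square (2°×1°, digits 0–9): lon ⌊15.7700/2⌋ = 7; lat ⌊6.4721/1⌋ = 6.
Subsquare (5′×2.5′, letters a–x): lon ⌊1.7700/0.0833333⌋ = 21 → v; lat ⌊0.4721/0.0416667⌋ = 11 → l.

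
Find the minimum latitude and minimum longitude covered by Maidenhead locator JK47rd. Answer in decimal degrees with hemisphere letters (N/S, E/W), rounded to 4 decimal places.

Field J=9, K=10: +9·20° lon, +10·10° lat → SW at lon 0°, lat 10°.
Square 4, 7: +4·2° lon, +7·1° lat → SW at lon 8°, lat 17°.
Subsquare r=17, d=3: +17·0.0833333° lon, +3·0.0416667° lat → SW at lon 9.41667°, lat 17.125°.
latitude 17.1250° N, longitude 9.4167° E.

17.1250° N, 9.4167° E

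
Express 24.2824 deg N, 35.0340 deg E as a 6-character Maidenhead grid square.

Shift to the Maidenhead origin (180°W, 90°S): lon 215.0340, lat 114.2824.
Field: 215.0340/20 → 10 → K, 114.2824/10 → 11 → L; chars KL.
Square: 15.0340/2 → 7, 4.2824/1 → 4; chars 74.
Subsquare: 1.0340/0.0833333 → 12 → m, 0.2824/0.0416667 → 6 → g; chars mg.

KL74mg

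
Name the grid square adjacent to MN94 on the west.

Longitude square 9; −1 → 8.
The latitude characters are unchanged.

MN84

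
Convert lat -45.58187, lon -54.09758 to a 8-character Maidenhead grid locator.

GE24wk80

Add 180° to longitude and 90° to latitude: 125.90242, 44.41813.
Field (20°×10°, letters A–R): lon ⌊125.90242/20⌋ = 6 → G; lat ⌊44.41813/10⌋ = 4 → E.
Square (2°×1°, digits 0–9): lon ⌊5.90242/2⌋ = 2; lat ⌊4.41813/1⌋ = 4.
Subsquare (5′×2.5′, letters a–x): lon ⌊1.90242/0.0833333⌋ = 22 → w; lat ⌊0.41813/0.0416667⌋ = 10 → k.
Extended square (30″×15″, digits 0–9): lon ⌊0.06909/0.00833333⌋ = 8; lat ⌊0.00146/0.00416667⌋ = 0.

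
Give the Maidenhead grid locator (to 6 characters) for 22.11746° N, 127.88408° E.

PL32wc

Add 180° to longitude and 90° to latitude: 307.8841, 112.1175.
Field (20°×10°, letters A–R): 307.8841/20 → 15 → P, 112.1175/10 → 11 → L; chars PL.
Square (2°×1°, digits 0–9): 7.8841/2 → 3, 2.1175/1 → 2; chars 32.
Subsquare (5′×2.5′, letters a–x): 1.8841/0.0833333 → 22 → w, 0.1175/0.0416667 → 2 → c; chars wc.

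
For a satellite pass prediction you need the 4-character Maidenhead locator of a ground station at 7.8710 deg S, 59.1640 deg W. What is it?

Offset from 180°W / 90°S: lon 120.84°, lat 82.13°.
Field: lon ⌊120.84/20⌋ = 6 → G; lat ⌊82.13/10⌋ = 8 → I.
Square: lon ⌊0.84/2⌋ = 0; lat ⌊2.13/1⌋ = 2.

GI02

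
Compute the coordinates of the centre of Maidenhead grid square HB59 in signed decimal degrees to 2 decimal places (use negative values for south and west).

Field H=7, B=1: +7·20° lon, +1·10° lat → SW at lon -40°, lat -80°.
Square 5, 9: +5·2° lon, +9·1° lat → SW at lon -30°, lat -71°.
Cell spans 2° lon × 1° lat. Centre is SW corner plus half of each.
latitude -70.50, longitude -29.00.

-70.50, -29.00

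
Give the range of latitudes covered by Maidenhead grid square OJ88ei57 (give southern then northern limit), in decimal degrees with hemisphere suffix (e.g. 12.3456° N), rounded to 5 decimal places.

Field O=14, J=9: +14·20° lon, +9·10° lat → SW at lon 100°, lat 0°.
Square 8, 8: +8·2° lon, +8·1° lat → SW at lon 116°, lat 8°.
Subsquare e=4, i=8: +4·0.0833333° lon, +8·0.0416667° lat → SW at lon 116.333°, lat 8.33333°.
Extended square 5, 7: +5·0.00833333° lon, +7·0.00416667° lat → SW at lon 116.375°, lat 8.3625°.
Cell spans 0.00833333° lon × 0.00416667° lat.
south 8.36250° N, north 8.36667° N.

8.36250° N, 8.36667° N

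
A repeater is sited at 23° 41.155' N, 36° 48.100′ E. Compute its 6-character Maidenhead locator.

KL83jq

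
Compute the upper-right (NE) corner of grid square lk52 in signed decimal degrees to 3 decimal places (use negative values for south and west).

Field L=11, K=10: +11·20° lon, +10·10° lat → SW at lon 40°, lat 10°.
Square 5, 2: +5·2° lon, +2·1° lat → SW at lon 50°, lat 12°.
Cell spans 2° lon × 1° lat. NE corner is SW corner plus one full cell.
latitude 13.000, longitude 52.000.

13.000, 52.000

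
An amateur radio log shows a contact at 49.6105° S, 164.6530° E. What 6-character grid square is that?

Offset from 180°W / 90°S: lon 344.6530°, lat 40.3895°.
Field: 344.6530/20 → 17 → R, 40.3895/10 → 4 → E; chars RE.
Square: 4.6530/2 → 2, 0.3895/1 → 0; chars 20.
Subsquare: 0.6530/0.0833333 → 7 → h, 0.3895/0.0416667 → 9 → j; chars hj.

RE20hj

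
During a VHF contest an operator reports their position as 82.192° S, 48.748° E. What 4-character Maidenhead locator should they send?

LA47

Shift to the Maidenhead origin (180°W, 90°S): lon 228.75, lat 7.81.
Field: lon ⌊228.75/20⌋ = 11 → L; lat ⌊7.81/10⌋ = 0 → A.
Square: lon ⌊8.75/2⌋ = 4; lat ⌊7.81/1⌋ = 7.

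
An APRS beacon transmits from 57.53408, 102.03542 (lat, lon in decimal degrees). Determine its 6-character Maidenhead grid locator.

Add 180° to longitude and 90° to latitude: 282.0354, 147.5341.
Field: 282.0354/20 → 14 → O, 147.5341/10 → 14 → O; chars OO.
Square: 2.0354/2 → 1, 7.5341/1 → 7; chars 17.
Subsquare: 0.0354/0.0833333 → 0 → a, 0.5341/0.0416667 → 12 → m; chars am.

OO17am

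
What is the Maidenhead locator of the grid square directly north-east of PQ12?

Longitude square 1; +1 → 2.
Latitude square 2; +1 → 3.

PQ23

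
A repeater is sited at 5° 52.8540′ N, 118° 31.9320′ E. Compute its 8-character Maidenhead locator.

Offset from 180°W / 90°S: lon 298.53220°, lat 95.88090°.
Field: lon ⌊298.53220/20⌋ = 14 → O; lat ⌊95.88090/10⌋ = 9 → J.
Square: lon ⌊18.53220/2⌋ = 9; lat ⌊5.88090/1⌋ = 5.
Subsquare: lon ⌊0.53220/0.0833333⌋ = 6 → g; lat ⌊0.88090/0.0416667⌋ = 21 → v.
Extended square: lon ⌊0.03220/0.00833333⌋ = 3; lat ⌊0.00590/0.00416667⌋ = 1.

OJ95gv31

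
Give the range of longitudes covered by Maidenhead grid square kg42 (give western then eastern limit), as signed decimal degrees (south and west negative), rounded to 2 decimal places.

28.00, 30.00

Field K=10, G=6: +10·20° lon, +6·10° lat → SW at lon 20°, lat -30°.
Square 4, 2: +4·2° lon, +2·1° lat → SW at lon 28°, lat -28°.
Cell spans 2° lon × 1° lat.
west 28.00, east 30.00.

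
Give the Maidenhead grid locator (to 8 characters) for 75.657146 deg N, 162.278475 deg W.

AQ85up67

Offset from 180°W / 90°S: lon 17.72153°, lat 165.65715°.
Field: 17.72153/20 → 0 → A, 165.65715/10 → 16 → Q; chars AQ.
Square: 17.72153/2 → 8, 5.65715/1 → 5; chars 85.
Subsquare: 1.72153/0.0833333 → 20 → u, 0.65715/0.0416667 → 15 → p; chars up.
Extended square: 0.05486/0.00833333 → 6, 0.03215/0.00416667 → 7; chars 67.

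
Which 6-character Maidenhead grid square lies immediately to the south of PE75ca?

PE74cx

Latitude subsquare a = 0; −1 → -1, wraps to 23 = x, carry into square.
Latitude square 5; −1 → 4.
The longitude characters are unchanged.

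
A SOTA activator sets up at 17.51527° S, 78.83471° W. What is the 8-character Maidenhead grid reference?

FH02nl96

Offset from 180°W / 90°S: lon 101.16529°, lat 72.48473°.
Field (20°×10°, letters A–R): 101.16529/20 → 5 → F, 72.48473/10 → 7 → H; chars FH.
Square (2°×1°, digits 0–9): 1.16529/2 → 0, 2.48473/1 → 2; chars 02.
Subsquare (5′×2.5′, letters a–x): 1.16529/0.0833333 → 13 → n, 0.48473/0.0416667 → 11 → l; chars nl.
Extended square (30″×15″, digits 0–9): 0.08196/0.00833333 → 9, 0.02640/0.00416667 → 6; chars 96.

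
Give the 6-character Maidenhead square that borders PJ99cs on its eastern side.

PJ99ds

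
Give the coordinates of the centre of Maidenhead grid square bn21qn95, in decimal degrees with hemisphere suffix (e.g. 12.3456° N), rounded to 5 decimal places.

41.56458° N, 154.58750° W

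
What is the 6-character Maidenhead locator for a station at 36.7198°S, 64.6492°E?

MF23hg

Offset from 180°W / 90°S: lon 244.6492°, lat 53.2802°.
Field (20°×10°, letters A–R): 244.6492/20 → 12 → M, 53.2802/10 → 5 → F; chars MF.
Square (2°×1°, digits 0–9): 4.6492/2 → 2, 3.2802/1 → 3; chars 23.
Subsquare (5′×2.5′, letters a–x): 0.6492/0.0833333 → 7 → h, 0.2802/0.0416667 → 6 → g; chars hg.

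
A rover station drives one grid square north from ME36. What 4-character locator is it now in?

ME37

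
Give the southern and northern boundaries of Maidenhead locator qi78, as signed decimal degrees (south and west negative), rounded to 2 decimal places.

-2.00, -1.00

Field Q=16, I=8: +16·20° lon, +8·10° lat → SW at lon 140°, lat -10°.
Square 7, 8: +7·2° lon, +8·1° lat → SW at lon 154°, lat -2°.
Cell spans 2° lon × 1° lat.
south -2.00, north -1.00.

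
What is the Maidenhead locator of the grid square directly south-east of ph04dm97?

PH04em06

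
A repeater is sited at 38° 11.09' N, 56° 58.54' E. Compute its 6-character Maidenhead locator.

LM88le

Offset from 180°W / 90°S: lon 236.9757°, lat 128.1848°.
Field: lon ⌊236.9757/20⌋ = 11 → L; lat ⌊128.1848/10⌋ = 12 → M.
Square: lon ⌊16.9757/2⌋ = 8; lat ⌊8.1848/1⌋ = 8.
Subsquare: lon ⌊0.9757/0.0833333⌋ = 11 → l; lat ⌊0.1848/0.0416667⌋ = 4 → e.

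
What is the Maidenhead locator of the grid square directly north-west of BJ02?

AJ93

Longitude square 0; −1 → -1, wraps to 9, carry into field.
Longitude field B = 1; −1 → 0 = A.
Latitude square 2; +1 → 3.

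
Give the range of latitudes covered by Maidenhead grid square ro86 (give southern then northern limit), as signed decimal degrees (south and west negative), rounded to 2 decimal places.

Field R=17, O=14: +17·20° lon, +14·10° lat → SW at lon 160°, lat 50°.
Square 8, 6: +8·2° lon, +6·1° lat → SW at lon 176°, lat 56°.
Cell spans 2° lon × 1° lat.
south 56.00, north 57.00.

56.00, 57.00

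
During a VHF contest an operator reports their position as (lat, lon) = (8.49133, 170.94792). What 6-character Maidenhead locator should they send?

Offset from 180°W / 90°S: lon 350.9479°, lat 98.4913°.
Field: 350.9479/20 → 17 → R, 98.4913/10 → 9 → J; chars RJ.
Square: 10.9479/2 → 5, 8.4913/1 → 8; chars 58.
Subsquare: 0.9479/0.0833333 → 11 → l, 0.4913/0.0416667 → 11 → l; chars ll.

RJ58ll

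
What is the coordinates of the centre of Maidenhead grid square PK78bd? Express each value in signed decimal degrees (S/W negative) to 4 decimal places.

18.1458, 134.1250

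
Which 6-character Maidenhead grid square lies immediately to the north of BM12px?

Latitude subsquare x = 23; +1 → 24, wraps to 0 = a, carry into square.
Latitude square 2; +1 → 3.
The longitude characters are unchanged.

BM13pa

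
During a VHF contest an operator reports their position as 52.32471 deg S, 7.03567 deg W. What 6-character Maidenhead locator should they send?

ID67lq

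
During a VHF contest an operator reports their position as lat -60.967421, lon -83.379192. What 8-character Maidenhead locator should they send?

EC89ha47

Offset from 180°W / 90°S: lon 96.62081°, lat 29.03258°.
Field: lon ⌊96.62081/20⌋ = 4 → E; lat ⌊29.03258/10⌋ = 2 → C.
Square: lon ⌊16.62081/2⌋ = 8; lat ⌊9.03258/1⌋ = 9.
Subsquare: lon ⌊0.62081/0.0833333⌋ = 7 → h; lat ⌊0.03258/0.0416667⌋ = 0 → a.
Extended square: lon ⌊0.03747/0.00833333⌋ = 4; lat ⌊0.03258/0.00416667⌋ = 7.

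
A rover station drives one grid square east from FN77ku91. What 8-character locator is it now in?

Longitude extended square 9; +1 → 10, wraps to 0, carry into subsquare.
Longitude subsquare k = 10; +1 → 11 = l.
The latitude characters are unchanged.

FN77lu01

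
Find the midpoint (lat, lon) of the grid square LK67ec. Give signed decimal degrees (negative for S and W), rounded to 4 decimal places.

Field L=11, K=10: +11·20° lon, +10·10° lat → SW at lon 40°, lat 10°.
Square 6, 7: +6·2° lon, +7·1° lat → SW at lon 52°, lat 17°.
Subsquare e=4, c=2: +4·0.0833333° lon, +2·0.0416667° lat → SW at lon 52.3333°, lat 17.0833°.
Cell spans 0.0833333° lon × 0.0416667° lat. Centre is SW corner plus half of each.
latitude 17.1042, longitude 52.3750.

17.1042, 52.3750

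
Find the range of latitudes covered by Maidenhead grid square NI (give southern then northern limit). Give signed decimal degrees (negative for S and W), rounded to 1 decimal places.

-10.0, 0.0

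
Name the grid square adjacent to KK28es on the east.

KK28fs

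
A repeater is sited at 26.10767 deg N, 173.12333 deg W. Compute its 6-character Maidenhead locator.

Offset from 180°W / 90°S: lon 6.8767°, lat 116.1077°.
Field: lon ⌊6.8767/20⌋ = 0 → A; lat ⌊116.1077/10⌋ = 11 → L.
Square: lon ⌊6.8767/2⌋ = 3; lat ⌊6.1077/1⌋ = 6.
Subsquare: lon ⌊0.8767/0.0833333⌋ = 10 → k; lat ⌊0.1077/0.0416667⌋ = 2 → c.

AL36kc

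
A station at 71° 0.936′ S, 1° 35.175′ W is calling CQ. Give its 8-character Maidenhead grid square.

IB98ex96

Add 180° to longitude and 90° to latitude: 178.41375, 18.98440.
Field: 178.41375/20 → 8 → I, 18.98440/10 → 1 → B; chars IB.
Square: 18.41375/2 → 9, 8.98440/1 → 8; chars 98.
Subsquare: 0.41375/0.0833333 → 4 → e, 0.98440/0.0416667 → 23 → x; chars ex.
Extended square: 0.08042/0.00833333 → 9, 0.02607/0.00416667 → 6; chars 96.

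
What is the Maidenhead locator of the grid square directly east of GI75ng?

Longitude subsquare n = 13; +1 → 14 = o.
The latitude characters are unchanged.

GI75og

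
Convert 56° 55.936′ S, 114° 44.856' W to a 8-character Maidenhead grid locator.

DD23pb06

Shift to the Maidenhead origin (180°W, 90°S): lon 65.25240, lat 33.06773.
Field: 65.25240/20 → 3 → D, 33.06773/10 → 3 → D; chars DD.
Square: 5.25240/2 → 2, 3.06773/1 → 3; chars 23.
Subsquare: 1.25240/0.0833333 → 15 → p, 0.06773/0.0416667 → 1 → b; chars pb.
Extended square: 0.00240/0.00833333 → 0, 0.02607/0.00416667 → 6; chars 06.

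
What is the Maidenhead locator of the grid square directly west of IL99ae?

IL89xe

Longitude subsquare a = 0; −1 → -1, wraps to 23 = x, carry into square.
Longitude square 9; −1 → 8.
The latitude characters are unchanged.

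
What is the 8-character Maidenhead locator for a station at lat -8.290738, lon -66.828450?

FI61or00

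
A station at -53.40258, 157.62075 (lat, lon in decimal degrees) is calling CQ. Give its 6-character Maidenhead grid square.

QD86to

Add 180° to longitude and 90° to latitude: 337.6207, 36.5974.
Field (20°×10°, letters A–R): lon ⌊337.6207/20⌋ = 16 → Q; lat ⌊36.5974/10⌋ = 3 → D.
Square (2°×1°, digits 0–9): lon ⌊17.6207/2⌋ = 8; lat ⌊6.5974/1⌋ = 6.
Subsquare (5′×2.5′, letters a–x): lon ⌊1.6207/0.0833333⌋ = 19 → t; lat ⌊0.5974/0.0416667⌋ = 14 → o.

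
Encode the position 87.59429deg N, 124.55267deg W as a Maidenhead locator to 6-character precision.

Shift to the Maidenhead origin (180°W, 90°S): lon 55.4473, lat 177.5943.
Field: 55.4473/20 → 2 → C, 177.5943/10 → 17 → R; chars CR.
Square: 15.4473/2 → 7, 7.5943/1 → 7; chars 77.
Subsquare: 1.4473/0.0833333 → 17 → r, 0.5943/0.0416667 → 14 → o; chars ro.

CR77ro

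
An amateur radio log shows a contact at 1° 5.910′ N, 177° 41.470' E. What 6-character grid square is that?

Offset from 180°W / 90°S: lon 357.6912°, lat 91.0985°.
Field (20°×10°, letters A–R): lon ⌊357.6912/20⌋ = 17 → R; lat ⌊91.0985/10⌋ = 9 → J.
Square (2°×1°, digits 0–9): lon ⌊17.6912/2⌋ = 8; lat ⌊1.0985/1⌋ = 1.
Subsquare (5′×2.5′, letters a–x): lon ⌊1.6912/0.0833333⌋ = 20 → u; lat ⌊0.0985/0.0416667⌋ = 2 → c.

RJ81uc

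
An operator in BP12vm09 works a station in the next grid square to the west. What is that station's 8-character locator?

Longitude extended square 0; −1 → -1, wraps to 9, carry into subsquare.
Longitude subsquare v = 21; −1 → 20 = u.
The latitude characters are unchanged.

BP12um99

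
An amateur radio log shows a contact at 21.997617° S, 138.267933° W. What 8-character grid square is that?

CG08ua70

Offset from 180°W / 90°S: lon 41.73207°, lat 68.00238°.
Field: 41.73207/20 → 2 → C, 68.00238/10 → 6 → G; chars CG.
Square: 1.73207/2 → 0, 8.00238/1 → 8; chars 08.
Subsquare: 1.73207/0.0833333 → 20 → u, 0.00238/0.0416667 → 0 → a; chars ua.
Extended square: 0.06540/0.00833333 → 7, 0.00238/0.00416667 → 0; chars 70.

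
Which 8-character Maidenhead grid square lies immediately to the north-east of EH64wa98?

Longitude extended square 9; +1 → 10, wraps to 0, carry into subsquare.
Longitude subsquare w = 22; +1 → 23 = x.
Latitude extended square 8; +1 → 9.

EH64xa09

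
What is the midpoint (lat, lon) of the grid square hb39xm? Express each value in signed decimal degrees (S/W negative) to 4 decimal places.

Field H=7, B=1: +7·20° lon, +1·10° lat → SW at lon -40°, lat -80°.
Square 3, 9: +3·2° lon, +9·1° lat → SW at lon -34°, lat -71°.
Subsquare x=23, m=12: +23·0.0833333° lon, +12·0.0416667° lat → SW at lon -32.0833°, lat -70.5°.
Cell spans 0.0833333° lon × 0.0416667° lat. Centre is SW corner plus half of each.
latitude -70.4792, longitude -32.0417.

-70.4792, -32.0417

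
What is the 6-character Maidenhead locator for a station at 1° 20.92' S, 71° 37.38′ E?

MI58tp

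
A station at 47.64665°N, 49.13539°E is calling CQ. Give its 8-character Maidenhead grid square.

LN47np65

Offset from 180°W / 90°S: lon 229.13539°, lat 137.64665°.
Field: lon ⌊229.13539/20⌋ = 11 → L; lat ⌊137.64665/10⌋ = 13 → N.
Square: lon ⌊9.13539/2⌋ = 4; lat ⌊7.64665/1⌋ = 7.
Subsquare: lon ⌊1.13539/0.0833333⌋ = 13 → n; lat ⌊0.64665/0.0416667⌋ = 15 → p.
Extended square: lon ⌊0.05206/0.00833333⌋ = 6; lat ⌊0.02165/0.00416667⌋ = 5.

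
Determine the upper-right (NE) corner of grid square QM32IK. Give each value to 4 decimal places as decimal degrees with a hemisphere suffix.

Field Q=16, M=12: +16·20° lon, +12·10° lat → SW at lon 140°, lat 30°.
Square 3, 2: +3·2° lon, +2·1° lat → SW at lon 146°, lat 32°.
Subsquare i=8, k=10: +8·0.0833333° lon, +10·0.0416667° lat → SW at lon 146.667°, lat 32.4167°.
Cell spans 0.0833333° lon × 0.0416667° lat. NE corner is SW corner plus one full cell.
latitude 32.4583° N, longitude 146.7500° E.

32.4583° N, 146.7500° E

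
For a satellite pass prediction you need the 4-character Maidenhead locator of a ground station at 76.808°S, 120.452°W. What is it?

CB93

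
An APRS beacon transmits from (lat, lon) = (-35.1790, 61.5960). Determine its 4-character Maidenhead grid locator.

MF04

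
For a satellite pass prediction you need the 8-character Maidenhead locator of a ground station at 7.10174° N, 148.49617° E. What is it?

QJ47fc94

Offset from 180°W / 90°S: lon 328.49617°, lat 97.10174°.
Field: lon ⌊328.49617/20⌋ = 16 → Q; lat ⌊97.10174/10⌋ = 9 → J.
Square: lon ⌊8.49617/2⌋ = 4; lat ⌊7.10174/1⌋ = 7.
Subsquare: lon ⌊0.49617/0.0833333⌋ = 5 → f; lat ⌊0.10174/0.0416667⌋ = 2 → c.
Extended square: lon ⌊0.07950/0.00833333⌋ = 9; lat ⌊0.01841/0.00416667⌋ = 4.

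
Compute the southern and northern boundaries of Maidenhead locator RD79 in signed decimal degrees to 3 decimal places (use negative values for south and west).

-51.000, -50.000

Field R=17, D=3: +17·20° lon, +3·10° lat → SW at lon 160°, lat -60°.
Square 7, 9: +7·2° lon, +9·1° lat → SW at lon 174°, lat -51°.
Cell spans 2° lon × 1° lat.
south -51.000, north -50.000.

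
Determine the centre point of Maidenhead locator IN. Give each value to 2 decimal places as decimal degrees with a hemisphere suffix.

45.00° N, 10.00° W

Field I=8, N=13: +8·20° lon, +13·10° lat → SW at lon -20°, lat 40°.
Cell spans 20° lon × 10° lat. Centre is SW corner plus half of each.
latitude 45.00° N, longitude 10.00° W.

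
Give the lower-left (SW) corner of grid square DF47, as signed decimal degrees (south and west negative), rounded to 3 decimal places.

Field D=3, F=5: +3·20° lon, +5·10° lat → SW at lon -120°, lat -40°.
Square 4, 7: +4·2° lon, +7·1° lat → SW at lon -112°, lat -33°.
latitude -33.000, longitude -112.000.

-33.000, -112.000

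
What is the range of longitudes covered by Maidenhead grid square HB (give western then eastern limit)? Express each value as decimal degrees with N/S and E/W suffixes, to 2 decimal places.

Field H=7, B=1: +7·20° lon, +1·10° lat → SW at lon -40°, lat -80°.
Cell spans 20° lon × 10° lat.
west 40.00° W, east 20.00° W.

40.00° W, 20.00° W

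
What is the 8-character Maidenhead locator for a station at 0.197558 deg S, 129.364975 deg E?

Shift to the Maidenhead origin (180°W, 90°S): lon 309.36497, lat 89.80244.
Field (20°×10°, letters A–R): lon ⌊309.36497/20⌋ = 15 → P; lat ⌊89.80244/10⌋ = 8 → I.
Square (2°×1°, digits 0–9): lon ⌊9.36497/2⌋ = 4; lat ⌊9.80244/1⌋ = 9.
Subsquare (5′×2.5′, letters a–x): lon ⌊1.36497/0.0833333⌋ = 16 → q; lat ⌊0.80244/0.0416667⌋ = 19 → t.
Extended square (30″×15″, digits 0–9): lon ⌊0.03164/0.00833333⌋ = 3; lat ⌊0.01078/0.00416667⌋ = 2.

PI49qt32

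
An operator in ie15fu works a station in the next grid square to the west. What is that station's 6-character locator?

Longitude subsquare f = 5; −1 → 4 = e.
The latitude characters are unchanged.

IE15eu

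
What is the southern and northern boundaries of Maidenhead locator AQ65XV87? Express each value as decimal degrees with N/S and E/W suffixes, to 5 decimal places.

Field A=0, Q=16: +0·20° lon, +16·10° lat → SW at lon -180°, lat 70°.
Square 6, 5: +6·2° lon, +5·1° lat → SW at lon -168°, lat 75°.
Subsquare x=23, v=21: +23·0.0833333° lon, +21·0.0416667° lat → SW at lon -166.083°, lat 75.875°.
Extended square 8, 7: +8·0.00833333° lon, +7·0.00416667° lat → SW at lon -166.017°, lat 75.9042°.
Cell spans 0.00833333° lon × 0.00416667° lat.
south 75.90417° N, north 75.90833° N.

75.90417° N, 75.90833° N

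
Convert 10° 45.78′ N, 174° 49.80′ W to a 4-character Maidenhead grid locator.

Shift to the Maidenhead origin (180°W, 90°S): lon 5.17, lat 100.76.
Field: 5.17/20 → 0 → A, 100.76/10 → 10 → K; chars AK.
Square: 5.17/2 → 2, 0.76/1 → 0; chars 20.

AK20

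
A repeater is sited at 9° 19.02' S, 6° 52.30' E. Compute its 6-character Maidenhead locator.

JI30kq

Offset from 180°W / 90°S: lon 186.8717°, lat 80.6830°.
Field: lon ⌊186.8717/20⌋ = 9 → J; lat ⌊80.6830/10⌋ = 8 → I.
Square: lon ⌊6.8717/2⌋ = 3; lat ⌊0.6830/1⌋ = 0.
Subsquare: lon ⌊0.8717/0.0833333⌋ = 10 → k; lat ⌊0.6830/0.0416667⌋ = 16 → q.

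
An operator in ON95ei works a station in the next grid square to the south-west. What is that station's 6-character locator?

ON95dh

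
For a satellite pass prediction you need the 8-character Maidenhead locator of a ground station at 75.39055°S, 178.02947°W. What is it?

Add 180° to longitude and 90° to latitude: 1.97053, 14.60945.
Field: lon ⌊1.97053/20⌋ = 0 → A; lat ⌊14.60945/10⌋ = 1 → B.
Square: lon ⌊1.97053/2⌋ = 0; lat ⌊4.60945/1⌋ = 4.
Subsquare: lon ⌊1.97053/0.0833333⌋ = 23 → x; lat ⌊0.60945/0.0416667⌋ = 14 → o.
Extended square: lon ⌊0.05386/0.00833333⌋ = 6; lat ⌊0.02612/0.00416667⌋ = 6.

AB04xo66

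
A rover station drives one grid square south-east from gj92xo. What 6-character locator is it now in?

HJ02an

Longitude subsquare x = 23; +1 → 24, wraps to 0 = a, carry into square.
Longitude square 9; +1 → 10, wraps to 0, carry into field.
Longitude field G = 6; +1 → 7 = H.
Latitude subsquare o = 14; −1 → 13 = n.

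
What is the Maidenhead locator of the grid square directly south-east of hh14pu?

HH14qt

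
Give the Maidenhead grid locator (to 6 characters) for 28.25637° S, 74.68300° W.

FG21pr

Add 180° to longitude and 90° to latitude: 105.3170, 61.7436.
Field: lon ⌊105.3170/20⌋ = 5 → F; lat ⌊61.7436/10⌋ = 6 → G.
Square: lon ⌊5.3170/2⌋ = 2; lat ⌊1.7436/1⌋ = 1.
Subsquare: lon ⌊1.3170/0.0833333⌋ = 15 → p; lat ⌊0.7436/0.0416667⌋ = 17 → r.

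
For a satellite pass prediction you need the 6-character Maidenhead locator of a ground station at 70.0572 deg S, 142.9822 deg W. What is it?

BB89mw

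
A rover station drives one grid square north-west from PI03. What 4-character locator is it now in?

Longitude square 0; −1 → -1, wraps to 9, carry into field.
Longitude field P = 15; −1 → 14 = O.
Latitude square 3; +1 → 4.

OI94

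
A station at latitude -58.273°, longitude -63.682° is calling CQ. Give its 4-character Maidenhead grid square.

Shift to the Maidenhead origin (180°W, 90°S): lon 116.32, lat 31.73.
Field: lon ⌊116.32/20⌋ = 5 → F; lat ⌊31.73/10⌋ = 3 → D.
Square: lon ⌊16.32/2⌋ = 8; lat ⌊1.73/1⌋ = 1.

FD81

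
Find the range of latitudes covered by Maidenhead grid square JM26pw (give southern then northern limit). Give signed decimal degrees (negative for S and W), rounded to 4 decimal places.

36.9167, 36.9583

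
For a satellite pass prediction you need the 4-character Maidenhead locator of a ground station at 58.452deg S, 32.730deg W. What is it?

Add 180° to longitude and 90° to latitude: 147.27, 31.55.
Field: 147.27/20 → 7 → H, 31.55/10 → 3 → D; chars HD.
Square: 7.27/2 → 3, 1.55/1 → 1; chars 31.

HD31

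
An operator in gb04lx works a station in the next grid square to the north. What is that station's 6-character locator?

GB05la

Latitude subsquare x = 23; +1 → 24, wraps to 0 = a, carry into square.
Latitude square 4; +1 → 5.
The longitude characters are unchanged.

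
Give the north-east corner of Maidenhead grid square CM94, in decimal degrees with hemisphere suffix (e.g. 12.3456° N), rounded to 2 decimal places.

35.00° N, 120.00° W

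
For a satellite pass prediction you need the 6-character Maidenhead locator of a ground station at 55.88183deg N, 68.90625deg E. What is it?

MO45kv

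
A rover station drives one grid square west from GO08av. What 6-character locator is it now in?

Longitude subsquare a = 0; −1 → -1, wraps to 23 = x, carry into square.
Longitude square 0; −1 → -1, wraps to 9, carry into field.
Longitude field G = 6; −1 → 5 = F.
The latitude characters are unchanged.

FO98xv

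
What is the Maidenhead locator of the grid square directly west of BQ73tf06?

BQ73sf96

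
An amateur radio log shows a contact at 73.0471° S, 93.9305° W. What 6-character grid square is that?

EB36aw

Offset from 180°W / 90°S: lon 86.0695°, lat 16.9529°.
Field: lon ⌊86.0695/20⌋ = 4 → E; lat ⌊16.9529/10⌋ = 1 → B.
Square: lon ⌊6.0695/2⌋ = 3; lat ⌊6.9529/1⌋ = 6.
Subsquare: lon ⌊0.0695/0.0833333⌋ = 0 → a; lat ⌊0.9529/0.0416667⌋ = 22 → w.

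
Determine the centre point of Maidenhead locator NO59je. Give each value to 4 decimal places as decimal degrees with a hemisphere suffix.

Field N=13, O=14: +13·20° lon, +14·10° lat → SW at lon 80°, lat 50°.
Square 5, 9: +5·2° lon, +9·1° lat → SW at lon 90°, lat 59°.
Subsquare j=9, e=4: +9·0.0833333° lon, +4·0.0416667° lat → SW at lon 90.75°, lat 59.1667°.
Cell spans 0.0833333° lon × 0.0416667° lat. Centre is SW corner plus half of each.
latitude 59.1875° N, longitude 90.7917° E.

59.1875° N, 90.7917° E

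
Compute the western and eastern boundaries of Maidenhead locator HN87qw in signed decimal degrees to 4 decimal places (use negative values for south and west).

Field H=7, N=13: +7·20° lon, +13·10° lat → SW at lon -40°, lat 40°.
Square 8, 7: +8·2° lon, +7·1° lat → SW at lon -24°, lat 47°.
Subsquare q=16, w=22: +16·0.0833333° lon, +22·0.0416667° lat → SW at lon -22.6667°, lat 47.9167°.
Cell spans 0.0833333° lon × 0.0416667° lat.
west -22.6667, east -22.5833.

-22.6667, -22.5833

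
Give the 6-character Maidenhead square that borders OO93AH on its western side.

OO83xh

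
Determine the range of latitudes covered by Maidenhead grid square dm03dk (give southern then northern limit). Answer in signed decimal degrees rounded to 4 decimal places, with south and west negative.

33.4167, 33.4583

Field D=3, M=12: +3·20° lon, +12·10° lat → SW at lon -120°, lat 30°.
Square 0, 3: +0·2° lon, +3·1° lat → SW at lon -120°, lat 33°.
Subsquare d=3, k=10: +3·0.0833333° lon, +10·0.0416667° lat → SW at lon -119.75°, lat 33.4167°.
Cell spans 0.0833333° lon × 0.0416667° lat.
south 33.4167, north 33.4583.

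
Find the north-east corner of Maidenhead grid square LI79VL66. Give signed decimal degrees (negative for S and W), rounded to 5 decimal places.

-0.51250, 55.80833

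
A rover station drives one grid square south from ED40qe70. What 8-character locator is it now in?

ED40qd79

Latitude extended square 0; −1 → -1, wraps to 9, carry into subsquare.
Latitude subsquare e = 4; −1 → 3 = d.
The longitude characters are unchanged.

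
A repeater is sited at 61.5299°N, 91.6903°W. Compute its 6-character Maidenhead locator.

EP41dm

Shift to the Maidenhead origin (180°W, 90°S): lon 88.3097, lat 151.5299.
Field: lon ⌊88.3097/20⌋ = 4 → E; lat ⌊151.5299/10⌋ = 15 → P.
Square: lon ⌊8.3097/2⌋ = 4; lat ⌊1.5299/1⌋ = 1.
Subsquare: lon ⌊0.3097/0.0833333⌋ = 3 → d; lat ⌊0.5299/0.0416667⌋ = 12 → m.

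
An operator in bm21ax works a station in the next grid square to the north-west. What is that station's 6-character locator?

Longitude subsquare a = 0; −1 → -1, wraps to 23 = x, carry into square.
Longitude square 2; −1 → 1.
Latitude subsquare x = 23; +1 → 24, wraps to 0 = a, carry into square.
Latitude square 1; +1 → 2.

BM12xa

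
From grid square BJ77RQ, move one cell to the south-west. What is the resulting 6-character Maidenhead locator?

BJ77qp

Longitude subsquare r = 17; −1 → 16 = q.
Latitude subsquare q = 16; −1 → 15 = p.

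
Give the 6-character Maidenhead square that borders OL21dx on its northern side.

OL22da

Latitude subsquare x = 23; +1 → 24, wraps to 0 = a, carry into square.
Latitude square 1; +1 → 2.
The longitude characters are unchanged.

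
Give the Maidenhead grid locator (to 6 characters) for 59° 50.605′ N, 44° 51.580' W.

GO79nu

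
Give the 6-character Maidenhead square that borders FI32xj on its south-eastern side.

FI42ai

Longitude subsquare x = 23; +1 → 24, wraps to 0 = a, carry into square.
Longitude square 3; +1 → 4.
Latitude subsquare j = 9; −1 → 8 = i.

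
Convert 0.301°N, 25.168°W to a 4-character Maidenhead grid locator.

HJ70

Add 180° to longitude and 90° to latitude: 154.83, 90.30.
Field: lon ⌊154.83/20⌋ = 7 → H; lat ⌊90.30/10⌋ = 9 → J.
Square: lon ⌊14.83/2⌋ = 7; lat ⌊0.30/1⌋ = 0.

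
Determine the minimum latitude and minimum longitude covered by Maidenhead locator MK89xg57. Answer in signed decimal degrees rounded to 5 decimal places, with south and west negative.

Field M=12, K=10: +12·20° lon, +10·10° lat → SW at lon 60°, lat 10°.
Square 8, 9: +8·2° lon, +9·1° lat → SW at lon 76°, lat 19°.
Subsquare x=23, g=6: +23·0.0833333° lon, +6·0.0416667° lat → SW at lon 77.9167°, lat 19.25°.
Extended square 5, 7: +5·0.00833333° lon, +7·0.00416667° lat → SW at lon 77.9583°, lat 19.2792°.
latitude 19.27917, longitude 77.95833.

19.27917, 77.95833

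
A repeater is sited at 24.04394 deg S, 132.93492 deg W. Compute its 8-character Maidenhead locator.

CG35mw79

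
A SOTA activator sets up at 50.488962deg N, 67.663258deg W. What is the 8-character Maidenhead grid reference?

FO60el07

Add 180° to longitude and 90° to latitude: 112.33674, 140.48896.
Field (20°×10°, letters A–R): lon ⌊112.33674/20⌋ = 5 → F; lat ⌊140.48896/10⌋ = 14 → O.
Square (2°×1°, digits 0–9): lon ⌊12.33674/2⌋ = 6; lat ⌊0.48896/1⌋ = 0.
Subsquare (5′×2.5′, letters a–x): lon ⌊0.33674/0.0833333⌋ = 4 → e; lat ⌊0.48896/0.0416667⌋ = 11 → l.
Extended square (30″×15″, digits 0–9): lon ⌊0.00341/0.00833333⌋ = 0; lat ⌊0.03063/0.00416667⌋ = 7.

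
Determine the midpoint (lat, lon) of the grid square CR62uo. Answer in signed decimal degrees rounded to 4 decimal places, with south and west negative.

Field C=2, R=17: +2·20° lon, +17·10° lat → SW at lon -140°, lat 80°.
Square 6, 2: +6·2° lon, +2·1° lat → SW at lon -128°, lat 82°.
Subsquare u=20, o=14: +20·0.0833333° lon, +14·0.0416667° lat → SW at lon -126.333°, lat 82.5833°.
Cell spans 0.0833333° lon × 0.0416667° lat. Centre is SW corner plus half of each.
latitude 82.6042, longitude -126.2917.

82.6042, -126.2917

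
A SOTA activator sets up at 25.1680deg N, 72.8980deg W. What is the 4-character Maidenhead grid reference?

FL35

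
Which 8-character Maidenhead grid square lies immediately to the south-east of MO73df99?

MO73ef08

Longitude extended square 9; +1 → 10, wraps to 0, carry into subsquare.
Longitude subsquare d = 3; +1 → 4 = e.
Latitude extended square 9; −1 → 8.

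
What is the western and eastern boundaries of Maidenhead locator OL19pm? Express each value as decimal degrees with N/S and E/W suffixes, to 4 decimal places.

Field O=14, L=11: +14·20° lon, +11·10° lat → SW at lon 100°, lat 20°.
Square 1, 9: +1·2° lon, +9·1° lat → SW at lon 102°, lat 29°.
Subsquare p=15, m=12: +15·0.0833333° lon, +12·0.0416667° lat → SW at lon 103.25°, lat 29.5°.
Cell spans 0.0833333° lon × 0.0416667° lat.
west 103.2500° E, east 103.3333° E.

103.2500° E, 103.3333° E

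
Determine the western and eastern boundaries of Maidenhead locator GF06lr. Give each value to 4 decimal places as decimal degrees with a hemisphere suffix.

59.0833° W, 59.0000° W

Field G=6, F=5: +6·20° lon, +5·10° lat → SW at lon -60°, lat -40°.
Square 0, 6: +0·2° lon, +6·1° lat → SW at lon -60°, lat -34°.
Subsquare l=11, r=17: +11·0.0833333° lon, +17·0.0416667° lat → SW at lon -59.0833°, lat -33.2917°.
Cell spans 0.0833333° lon × 0.0416667° lat.
west 59.0833° W, east 59.0000° W.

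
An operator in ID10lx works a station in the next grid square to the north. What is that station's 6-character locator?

ID11la

Latitude subsquare x = 23; +1 → 24, wraps to 0 = a, carry into square.
Latitude square 0; +1 → 1.
The longitude characters are unchanged.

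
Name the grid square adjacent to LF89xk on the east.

LF99ak

Longitude subsquare x = 23; +1 → 24, wraps to 0 = a, carry into square.
Longitude square 8; +1 → 9.
The latitude characters are unchanged.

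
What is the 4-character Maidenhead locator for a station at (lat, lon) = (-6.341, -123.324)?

Offset from 180°W / 90°S: lon 56.68°, lat 83.66°.
Field: 56.68/20 → 2 → C, 83.66/10 → 8 → I; chars CI.
Square: 16.68/2 → 8, 3.66/1 → 3; chars 83.

CI83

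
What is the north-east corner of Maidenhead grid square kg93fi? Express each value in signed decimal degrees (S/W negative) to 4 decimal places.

-26.6250, 38.5000

Field K=10, G=6: +10·20° lon, +6·10° lat → SW at lon 20°, lat -30°.
Square 9, 3: +9·2° lon, +3·1° lat → SW at lon 38°, lat -27°.
Subsquare f=5, i=8: +5·0.0833333° lon, +8·0.0416667° lat → SW at lon 38.4167°, lat -26.6667°.
Cell spans 0.0833333° lon × 0.0416667° lat. NE corner is SW corner plus one full cell.
latitude -26.6250, longitude 38.5000.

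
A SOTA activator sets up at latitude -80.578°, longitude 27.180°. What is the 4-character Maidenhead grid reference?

KA39

Shift to the Maidenhead origin (180°W, 90°S): lon 207.18, lat 9.42.
Field: 207.18/20 → 10 → K, 9.42/10 → 0 → A; chars KA.
Square: 7.18/2 → 3, 9.42/1 → 9; chars 39.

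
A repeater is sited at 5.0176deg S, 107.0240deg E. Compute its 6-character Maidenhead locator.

Shift to the Maidenhead origin (180°W, 90°S): lon 287.0240, lat 84.9824.
Field (20°×10°, letters A–R): lon ⌊287.0240/20⌋ = 14 → O; lat ⌊84.9824/10⌋ = 8 → I.
Square (2°×1°, digits 0–9): lon ⌊7.0240/2⌋ = 3; lat ⌊4.9824/1⌋ = 4.
Subsquare (5′×2.5′, letters a–x): lon ⌊1.0240/0.0833333⌋ = 12 → m; lat ⌊0.9824/0.0416667⌋ = 23 → x.

OI34mx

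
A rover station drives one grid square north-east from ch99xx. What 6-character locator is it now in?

DI00aa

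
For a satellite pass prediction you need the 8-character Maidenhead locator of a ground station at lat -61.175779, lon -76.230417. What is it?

FC18vt27

Offset from 180°W / 90°S: lon 103.76958°, lat 28.82422°.
Field: lon ⌊103.76958/20⌋ = 5 → F; lat ⌊28.82422/10⌋ = 2 → C.
Square: lon ⌊3.76958/2⌋ = 1; lat ⌊8.82422/1⌋ = 8.
Subsquare: lon ⌊1.76958/0.0833333⌋ = 21 → v; lat ⌊0.82422/0.0416667⌋ = 19 → t.
Extended square: lon ⌊0.01958/0.00833333⌋ = 2; lat ⌊0.03255/0.00416667⌋ = 7.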